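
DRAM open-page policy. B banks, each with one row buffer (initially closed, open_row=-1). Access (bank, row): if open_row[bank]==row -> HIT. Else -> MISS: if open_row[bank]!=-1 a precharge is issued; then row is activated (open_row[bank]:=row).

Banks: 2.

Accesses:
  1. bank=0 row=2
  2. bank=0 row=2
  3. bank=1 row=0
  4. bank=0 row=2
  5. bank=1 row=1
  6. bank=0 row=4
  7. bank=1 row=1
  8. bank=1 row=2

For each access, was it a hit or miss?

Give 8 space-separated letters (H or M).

Acc 1: bank0 row2 -> MISS (open row2); precharges=0
Acc 2: bank0 row2 -> HIT
Acc 3: bank1 row0 -> MISS (open row0); precharges=0
Acc 4: bank0 row2 -> HIT
Acc 5: bank1 row1 -> MISS (open row1); precharges=1
Acc 6: bank0 row4 -> MISS (open row4); precharges=2
Acc 7: bank1 row1 -> HIT
Acc 8: bank1 row2 -> MISS (open row2); precharges=3

Answer: M H M H M M H M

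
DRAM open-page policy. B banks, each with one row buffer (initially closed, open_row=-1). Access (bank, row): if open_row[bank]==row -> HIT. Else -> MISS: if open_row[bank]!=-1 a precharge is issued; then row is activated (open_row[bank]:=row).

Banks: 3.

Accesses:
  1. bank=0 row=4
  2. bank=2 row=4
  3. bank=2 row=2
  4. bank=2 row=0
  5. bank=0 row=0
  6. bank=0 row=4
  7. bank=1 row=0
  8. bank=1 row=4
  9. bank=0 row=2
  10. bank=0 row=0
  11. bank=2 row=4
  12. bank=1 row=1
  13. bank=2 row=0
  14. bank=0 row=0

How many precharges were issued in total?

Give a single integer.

Answer: 10

Derivation:
Acc 1: bank0 row4 -> MISS (open row4); precharges=0
Acc 2: bank2 row4 -> MISS (open row4); precharges=0
Acc 3: bank2 row2 -> MISS (open row2); precharges=1
Acc 4: bank2 row0 -> MISS (open row0); precharges=2
Acc 5: bank0 row0 -> MISS (open row0); precharges=3
Acc 6: bank0 row4 -> MISS (open row4); precharges=4
Acc 7: bank1 row0 -> MISS (open row0); precharges=4
Acc 8: bank1 row4 -> MISS (open row4); precharges=5
Acc 9: bank0 row2 -> MISS (open row2); precharges=6
Acc 10: bank0 row0 -> MISS (open row0); precharges=7
Acc 11: bank2 row4 -> MISS (open row4); precharges=8
Acc 12: bank1 row1 -> MISS (open row1); precharges=9
Acc 13: bank2 row0 -> MISS (open row0); precharges=10
Acc 14: bank0 row0 -> HIT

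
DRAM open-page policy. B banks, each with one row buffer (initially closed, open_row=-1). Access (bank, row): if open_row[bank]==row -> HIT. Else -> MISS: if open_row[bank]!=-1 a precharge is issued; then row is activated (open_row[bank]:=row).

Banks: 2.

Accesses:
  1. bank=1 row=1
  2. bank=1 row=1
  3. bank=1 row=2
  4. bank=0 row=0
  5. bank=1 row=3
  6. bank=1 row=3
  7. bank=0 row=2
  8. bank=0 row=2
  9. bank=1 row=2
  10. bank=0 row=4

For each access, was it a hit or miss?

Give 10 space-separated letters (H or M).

Acc 1: bank1 row1 -> MISS (open row1); precharges=0
Acc 2: bank1 row1 -> HIT
Acc 3: bank1 row2 -> MISS (open row2); precharges=1
Acc 4: bank0 row0 -> MISS (open row0); precharges=1
Acc 5: bank1 row3 -> MISS (open row3); precharges=2
Acc 6: bank1 row3 -> HIT
Acc 7: bank0 row2 -> MISS (open row2); precharges=3
Acc 8: bank0 row2 -> HIT
Acc 9: bank1 row2 -> MISS (open row2); precharges=4
Acc 10: bank0 row4 -> MISS (open row4); precharges=5

Answer: M H M M M H M H M M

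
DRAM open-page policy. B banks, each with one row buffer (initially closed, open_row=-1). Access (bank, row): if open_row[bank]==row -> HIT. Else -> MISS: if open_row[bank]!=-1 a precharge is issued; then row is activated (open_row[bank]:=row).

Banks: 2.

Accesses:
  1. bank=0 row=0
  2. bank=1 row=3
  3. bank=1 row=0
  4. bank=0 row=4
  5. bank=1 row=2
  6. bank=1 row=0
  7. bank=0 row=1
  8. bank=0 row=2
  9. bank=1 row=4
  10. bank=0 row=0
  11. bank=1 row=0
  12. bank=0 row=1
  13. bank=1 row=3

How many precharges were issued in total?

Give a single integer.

Acc 1: bank0 row0 -> MISS (open row0); precharges=0
Acc 2: bank1 row3 -> MISS (open row3); precharges=0
Acc 3: bank1 row0 -> MISS (open row0); precharges=1
Acc 4: bank0 row4 -> MISS (open row4); precharges=2
Acc 5: bank1 row2 -> MISS (open row2); precharges=3
Acc 6: bank1 row0 -> MISS (open row0); precharges=4
Acc 7: bank0 row1 -> MISS (open row1); precharges=5
Acc 8: bank0 row2 -> MISS (open row2); precharges=6
Acc 9: bank1 row4 -> MISS (open row4); precharges=7
Acc 10: bank0 row0 -> MISS (open row0); precharges=8
Acc 11: bank1 row0 -> MISS (open row0); precharges=9
Acc 12: bank0 row1 -> MISS (open row1); precharges=10
Acc 13: bank1 row3 -> MISS (open row3); precharges=11

Answer: 11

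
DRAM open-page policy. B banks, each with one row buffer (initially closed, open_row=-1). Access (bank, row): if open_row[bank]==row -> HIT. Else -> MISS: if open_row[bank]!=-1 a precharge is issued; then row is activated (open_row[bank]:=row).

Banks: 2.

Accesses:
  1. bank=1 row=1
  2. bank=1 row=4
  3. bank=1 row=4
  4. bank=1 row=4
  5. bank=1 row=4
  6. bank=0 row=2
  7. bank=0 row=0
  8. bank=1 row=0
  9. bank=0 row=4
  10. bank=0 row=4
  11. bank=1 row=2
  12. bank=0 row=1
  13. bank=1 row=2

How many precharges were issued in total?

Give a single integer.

Acc 1: bank1 row1 -> MISS (open row1); precharges=0
Acc 2: bank1 row4 -> MISS (open row4); precharges=1
Acc 3: bank1 row4 -> HIT
Acc 4: bank1 row4 -> HIT
Acc 5: bank1 row4 -> HIT
Acc 6: bank0 row2 -> MISS (open row2); precharges=1
Acc 7: bank0 row0 -> MISS (open row0); precharges=2
Acc 8: bank1 row0 -> MISS (open row0); precharges=3
Acc 9: bank0 row4 -> MISS (open row4); precharges=4
Acc 10: bank0 row4 -> HIT
Acc 11: bank1 row2 -> MISS (open row2); precharges=5
Acc 12: bank0 row1 -> MISS (open row1); precharges=6
Acc 13: bank1 row2 -> HIT

Answer: 6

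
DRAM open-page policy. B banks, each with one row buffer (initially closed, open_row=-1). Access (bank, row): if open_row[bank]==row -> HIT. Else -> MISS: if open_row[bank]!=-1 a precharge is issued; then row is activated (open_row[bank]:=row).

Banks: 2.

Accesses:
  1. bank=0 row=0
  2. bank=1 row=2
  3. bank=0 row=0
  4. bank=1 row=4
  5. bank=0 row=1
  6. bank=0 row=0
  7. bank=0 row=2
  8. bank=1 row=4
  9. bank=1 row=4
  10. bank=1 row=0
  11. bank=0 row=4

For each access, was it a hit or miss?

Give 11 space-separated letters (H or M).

Acc 1: bank0 row0 -> MISS (open row0); precharges=0
Acc 2: bank1 row2 -> MISS (open row2); precharges=0
Acc 3: bank0 row0 -> HIT
Acc 4: bank1 row4 -> MISS (open row4); precharges=1
Acc 5: bank0 row1 -> MISS (open row1); precharges=2
Acc 6: bank0 row0 -> MISS (open row0); precharges=3
Acc 7: bank0 row2 -> MISS (open row2); precharges=4
Acc 8: bank1 row4 -> HIT
Acc 9: bank1 row4 -> HIT
Acc 10: bank1 row0 -> MISS (open row0); precharges=5
Acc 11: bank0 row4 -> MISS (open row4); precharges=6

Answer: M M H M M M M H H M M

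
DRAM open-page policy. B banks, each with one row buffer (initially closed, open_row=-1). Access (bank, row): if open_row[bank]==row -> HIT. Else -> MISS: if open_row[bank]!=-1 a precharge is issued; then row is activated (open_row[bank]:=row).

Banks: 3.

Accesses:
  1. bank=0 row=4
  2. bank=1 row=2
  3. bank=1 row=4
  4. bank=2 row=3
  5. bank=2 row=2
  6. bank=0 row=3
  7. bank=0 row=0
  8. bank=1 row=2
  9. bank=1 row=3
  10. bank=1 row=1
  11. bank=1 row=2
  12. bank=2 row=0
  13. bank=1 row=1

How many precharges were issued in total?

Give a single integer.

Answer: 10

Derivation:
Acc 1: bank0 row4 -> MISS (open row4); precharges=0
Acc 2: bank1 row2 -> MISS (open row2); precharges=0
Acc 3: bank1 row4 -> MISS (open row4); precharges=1
Acc 4: bank2 row3 -> MISS (open row3); precharges=1
Acc 5: bank2 row2 -> MISS (open row2); precharges=2
Acc 6: bank0 row3 -> MISS (open row3); precharges=3
Acc 7: bank0 row0 -> MISS (open row0); precharges=4
Acc 8: bank1 row2 -> MISS (open row2); precharges=5
Acc 9: bank1 row3 -> MISS (open row3); precharges=6
Acc 10: bank1 row1 -> MISS (open row1); precharges=7
Acc 11: bank1 row2 -> MISS (open row2); precharges=8
Acc 12: bank2 row0 -> MISS (open row0); precharges=9
Acc 13: bank1 row1 -> MISS (open row1); precharges=10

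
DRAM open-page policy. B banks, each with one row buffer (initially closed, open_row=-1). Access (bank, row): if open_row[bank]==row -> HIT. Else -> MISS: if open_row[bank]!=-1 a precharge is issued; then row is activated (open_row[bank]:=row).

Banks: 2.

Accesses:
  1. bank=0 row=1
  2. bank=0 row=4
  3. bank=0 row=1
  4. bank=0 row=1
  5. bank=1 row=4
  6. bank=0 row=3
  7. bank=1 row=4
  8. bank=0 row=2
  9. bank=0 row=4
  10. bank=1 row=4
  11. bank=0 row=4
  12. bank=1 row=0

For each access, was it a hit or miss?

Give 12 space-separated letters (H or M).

Acc 1: bank0 row1 -> MISS (open row1); precharges=0
Acc 2: bank0 row4 -> MISS (open row4); precharges=1
Acc 3: bank0 row1 -> MISS (open row1); precharges=2
Acc 4: bank0 row1 -> HIT
Acc 5: bank1 row4 -> MISS (open row4); precharges=2
Acc 6: bank0 row3 -> MISS (open row3); precharges=3
Acc 7: bank1 row4 -> HIT
Acc 8: bank0 row2 -> MISS (open row2); precharges=4
Acc 9: bank0 row4 -> MISS (open row4); precharges=5
Acc 10: bank1 row4 -> HIT
Acc 11: bank0 row4 -> HIT
Acc 12: bank1 row0 -> MISS (open row0); precharges=6

Answer: M M M H M M H M M H H M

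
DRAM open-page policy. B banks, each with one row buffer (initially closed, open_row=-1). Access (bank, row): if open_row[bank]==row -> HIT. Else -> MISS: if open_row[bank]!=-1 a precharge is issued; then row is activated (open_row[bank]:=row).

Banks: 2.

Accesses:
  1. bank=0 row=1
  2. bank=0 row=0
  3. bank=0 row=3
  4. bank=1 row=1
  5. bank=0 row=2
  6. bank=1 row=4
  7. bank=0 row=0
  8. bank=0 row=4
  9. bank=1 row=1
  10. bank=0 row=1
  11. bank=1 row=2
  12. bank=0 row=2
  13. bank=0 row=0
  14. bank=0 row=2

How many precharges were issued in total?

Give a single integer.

Answer: 12

Derivation:
Acc 1: bank0 row1 -> MISS (open row1); precharges=0
Acc 2: bank0 row0 -> MISS (open row0); precharges=1
Acc 3: bank0 row3 -> MISS (open row3); precharges=2
Acc 4: bank1 row1 -> MISS (open row1); precharges=2
Acc 5: bank0 row2 -> MISS (open row2); precharges=3
Acc 6: bank1 row4 -> MISS (open row4); precharges=4
Acc 7: bank0 row0 -> MISS (open row0); precharges=5
Acc 8: bank0 row4 -> MISS (open row4); precharges=6
Acc 9: bank1 row1 -> MISS (open row1); precharges=7
Acc 10: bank0 row1 -> MISS (open row1); precharges=8
Acc 11: bank1 row2 -> MISS (open row2); precharges=9
Acc 12: bank0 row2 -> MISS (open row2); precharges=10
Acc 13: bank0 row0 -> MISS (open row0); precharges=11
Acc 14: bank0 row2 -> MISS (open row2); precharges=12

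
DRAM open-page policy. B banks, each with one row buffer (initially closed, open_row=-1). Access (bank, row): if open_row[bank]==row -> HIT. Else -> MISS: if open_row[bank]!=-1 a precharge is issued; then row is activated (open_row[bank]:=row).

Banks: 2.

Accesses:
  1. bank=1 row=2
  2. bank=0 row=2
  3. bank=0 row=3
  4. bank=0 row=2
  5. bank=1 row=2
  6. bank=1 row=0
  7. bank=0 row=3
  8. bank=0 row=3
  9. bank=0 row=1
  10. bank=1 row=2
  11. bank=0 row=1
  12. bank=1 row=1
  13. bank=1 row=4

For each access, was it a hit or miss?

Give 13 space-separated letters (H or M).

Answer: M M M M H M M H M M H M M

Derivation:
Acc 1: bank1 row2 -> MISS (open row2); precharges=0
Acc 2: bank0 row2 -> MISS (open row2); precharges=0
Acc 3: bank0 row3 -> MISS (open row3); precharges=1
Acc 4: bank0 row2 -> MISS (open row2); precharges=2
Acc 5: bank1 row2 -> HIT
Acc 6: bank1 row0 -> MISS (open row0); precharges=3
Acc 7: bank0 row3 -> MISS (open row3); precharges=4
Acc 8: bank0 row3 -> HIT
Acc 9: bank0 row1 -> MISS (open row1); precharges=5
Acc 10: bank1 row2 -> MISS (open row2); precharges=6
Acc 11: bank0 row1 -> HIT
Acc 12: bank1 row1 -> MISS (open row1); precharges=7
Acc 13: bank1 row4 -> MISS (open row4); precharges=8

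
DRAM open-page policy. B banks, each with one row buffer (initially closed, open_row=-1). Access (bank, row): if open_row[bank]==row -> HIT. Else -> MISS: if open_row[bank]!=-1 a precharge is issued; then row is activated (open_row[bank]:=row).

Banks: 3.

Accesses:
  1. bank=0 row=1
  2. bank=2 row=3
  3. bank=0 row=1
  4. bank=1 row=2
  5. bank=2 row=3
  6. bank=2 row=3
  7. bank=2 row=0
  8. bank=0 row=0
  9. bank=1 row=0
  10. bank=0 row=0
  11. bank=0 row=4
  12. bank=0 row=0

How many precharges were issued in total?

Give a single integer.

Answer: 5

Derivation:
Acc 1: bank0 row1 -> MISS (open row1); precharges=0
Acc 2: bank2 row3 -> MISS (open row3); precharges=0
Acc 3: bank0 row1 -> HIT
Acc 4: bank1 row2 -> MISS (open row2); precharges=0
Acc 5: bank2 row3 -> HIT
Acc 6: bank2 row3 -> HIT
Acc 7: bank2 row0 -> MISS (open row0); precharges=1
Acc 8: bank0 row0 -> MISS (open row0); precharges=2
Acc 9: bank1 row0 -> MISS (open row0); precharges=3
Acc 10: bank0 row0 -> HIT
Acc 11: bank0 row4 -> MISS (open row4); precharges=4
Acc 12: bank0 row0 -> MISS (open row0); precharges=5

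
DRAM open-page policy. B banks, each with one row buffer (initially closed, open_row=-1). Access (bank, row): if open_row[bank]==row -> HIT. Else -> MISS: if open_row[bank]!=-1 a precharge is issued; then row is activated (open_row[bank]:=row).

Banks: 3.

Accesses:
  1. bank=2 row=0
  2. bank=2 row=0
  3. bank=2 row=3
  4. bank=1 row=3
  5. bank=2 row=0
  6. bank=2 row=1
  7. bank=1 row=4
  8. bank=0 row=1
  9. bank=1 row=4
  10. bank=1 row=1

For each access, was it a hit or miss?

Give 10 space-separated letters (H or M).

Answer: M H M M M M M M H M

Derivation:
Acc 1: bank2 row0 -> MISS (open row0); precharges=0
Acc 2: bank2 row0 -> HIT
Acc 3: bank2 row3 -> MISS (open row3); precharges=1
Acc 4: bank1 row3 -> MISS (open row3); precharges=1
Acc 5: bank2 row0 -> MISS (open row0); precharges=2
Acc 6: bank2 row1 -> MISS (open row1); precharges=3
Acc 7: bank1 row4 -> MISS (open row4); precharges=4
Acc 8: bank0 row1 -> MISS (open row1); precharges=4
Acc 9: bank1 row4 -> HIT
Acc 10: bank1 row1 -> MISS (open row1); precharges=5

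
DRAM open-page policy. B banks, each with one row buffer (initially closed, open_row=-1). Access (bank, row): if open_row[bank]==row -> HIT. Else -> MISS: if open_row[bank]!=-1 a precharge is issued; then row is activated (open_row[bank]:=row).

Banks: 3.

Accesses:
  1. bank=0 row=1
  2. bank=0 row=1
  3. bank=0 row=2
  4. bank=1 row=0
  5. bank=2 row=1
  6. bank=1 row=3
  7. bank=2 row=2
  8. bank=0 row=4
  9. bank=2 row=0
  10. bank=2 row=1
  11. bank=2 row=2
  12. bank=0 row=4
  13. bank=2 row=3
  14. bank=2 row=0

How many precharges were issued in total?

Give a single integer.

Acc 1: bank0 row1 -> MISS (open row1); precharges=0
Acc 2: bank0 row1 -> HIT
Acc 3: bank0 row2 -> MISS (open row2); precharges=1
Acc 4: bank1 row0 -> MISS (open row0); precharges=1
Acc 5: bank2 row1 -> MISS (open row1); precharges=1
Acc 6: bank1 row3 -> MISS (open row3); precharges=2
Acc 7: bank2 row2 -> MISS (open row2); precharges=3
Acc 8: bank0 row4 -> MISS (open row4); precharges=4
Acc 9: bank2 row0 -> MISS (open row0); precharges=5
Acc 10: bank2 row1 -> MISS (open row1); precharges=6
Acc 11: bank2 row2 -> MISS (open row2); precharges=7
Acc 12: bank0 row4 -> HIT
Acc 13: bank2 row3 -> MISS (open row3); precharges=8
Acc 14: bank2 row0 -> MISS (open row0); precharges=9

Answer: 9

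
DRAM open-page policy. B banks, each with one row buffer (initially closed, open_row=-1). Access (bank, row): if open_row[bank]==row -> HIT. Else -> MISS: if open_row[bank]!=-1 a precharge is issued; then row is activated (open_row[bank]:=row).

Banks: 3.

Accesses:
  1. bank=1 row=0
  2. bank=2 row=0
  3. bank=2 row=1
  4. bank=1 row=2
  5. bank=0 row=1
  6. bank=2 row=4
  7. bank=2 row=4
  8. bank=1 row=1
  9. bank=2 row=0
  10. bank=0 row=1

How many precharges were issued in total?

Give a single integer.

Acc 1: bank1 row0 -> MISS (open row0); precharges=0
Acc 2: bank2 row0 -> MISS (open row0); precharges=0
Acc 3: bank2 row1 -> MISS (open row1); precharges=1
Acc 4: bank1 row2 -> MISS (open row2); precharges=2
Acc 5: bank0 row1 -> MISS (open row1); precharges=2
Acc 6: bank2 row4 -> MISS (open row4); precharges=3
Acc 7: bank2 row4 -> HIT
Acc 8: bank1 row1 -> MISS (open row1); precharges=4
Acc 9: bank2 row0 -> MISS (open row0); precharges=5
Acc 10: bank0 row1 -> HIT

Answer: 5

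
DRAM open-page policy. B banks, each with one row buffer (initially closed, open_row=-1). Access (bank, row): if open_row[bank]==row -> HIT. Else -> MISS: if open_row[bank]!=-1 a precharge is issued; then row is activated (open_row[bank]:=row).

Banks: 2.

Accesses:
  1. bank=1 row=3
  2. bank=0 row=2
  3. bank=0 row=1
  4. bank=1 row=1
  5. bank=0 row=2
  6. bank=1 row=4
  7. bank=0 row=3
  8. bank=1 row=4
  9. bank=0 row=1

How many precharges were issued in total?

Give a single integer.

Answer: 6

Derivation:
Acc 1: bank1 row3 -> MISS (open row3); precharges=0
Acc 2: bank0 row2 -> MISS (open row2); precharges=0
Acc 3: bank0 row1 -> MISS (open row1); precharges=1
Acc 4: bank1 row1 -> MISS (open row1); precharges=2
Acc 5: bank0 row2 -> MISS (open row2); precharges=3
Acc 6: bank1 row4 -> MISS (open row4); precharges=4
Acc 7: bank0 row3 -> MISS (open row3); precharges=5
Acc 8: bank1 row4 -> HIT
Acc 9: bank0 row1 -> MISS (open row1); precharges=6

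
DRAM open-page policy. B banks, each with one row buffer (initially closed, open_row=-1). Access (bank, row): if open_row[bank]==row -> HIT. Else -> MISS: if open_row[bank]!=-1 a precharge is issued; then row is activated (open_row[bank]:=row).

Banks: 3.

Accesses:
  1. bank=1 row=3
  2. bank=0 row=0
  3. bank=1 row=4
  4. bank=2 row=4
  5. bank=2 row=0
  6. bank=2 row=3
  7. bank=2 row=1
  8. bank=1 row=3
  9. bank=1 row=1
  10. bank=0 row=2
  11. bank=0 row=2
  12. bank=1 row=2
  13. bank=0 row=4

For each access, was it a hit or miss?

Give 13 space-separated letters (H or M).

Acc 1: bank1 row3 -> MISS (open row3); precharges=0
Acc 2: bank0 row0 -> MISS (open row0); precharges=0
Acc 3: bank1 row4 -> MISS (open row4); precharges=1
Acc 4: bank2 row4 -> MISS (open row4); precharges=1
Acc 5: bank2 row0 -> MISS (open row0); precharges=2
Acc 6: bank2 row3 -> MISS (open row3); precharges=3
Acc 7: bank2 row1 -> MISS (open row1); precharges=4
Acc 8: bank1 row3 -> MISS (open row3); precharges=5
Acc 9: bank1 row1 -> MISS (open row1); precharges=6
Acc 10: bank0 row2 -> MISS (open row2); precharges=7
Acc 11: bank0 row2 -> HIT
Acc 12: bank1 row2 -> MISS (open row2); precharges=8
Acc 13: bank0 row4 -> MISS (open row4); precharges=9

Answer: M M M M M M M M M M H M M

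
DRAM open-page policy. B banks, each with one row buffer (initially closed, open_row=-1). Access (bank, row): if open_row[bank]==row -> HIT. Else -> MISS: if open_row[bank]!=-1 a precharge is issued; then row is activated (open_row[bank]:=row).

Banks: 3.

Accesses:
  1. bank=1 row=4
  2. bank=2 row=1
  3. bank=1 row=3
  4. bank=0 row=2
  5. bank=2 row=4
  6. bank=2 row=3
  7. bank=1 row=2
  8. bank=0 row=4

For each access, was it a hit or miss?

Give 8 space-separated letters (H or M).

Acc 1: bank1 row4 -> MISS (open row4); precharges=0
Acc 2: bank2 row1 -> MISS (open row1); precharges=0
Acc 3: bank1 row3 -> MISS (open row3); precharges=1
Acc 4: bank0 row2 -> MISS (open row2); precharges=1
Acc 5: bank2 row4 -> MISS (open row4); precharges=2
Acc 6: bank2 row3 -> MISS (open row3); precharges=3
Acc 7: bank1 row2 -> MISS (open row2); precharges=4
Acc 8: bank0 row4 -> MISS (open row4); precharges=5

Answer: M M M M M M M M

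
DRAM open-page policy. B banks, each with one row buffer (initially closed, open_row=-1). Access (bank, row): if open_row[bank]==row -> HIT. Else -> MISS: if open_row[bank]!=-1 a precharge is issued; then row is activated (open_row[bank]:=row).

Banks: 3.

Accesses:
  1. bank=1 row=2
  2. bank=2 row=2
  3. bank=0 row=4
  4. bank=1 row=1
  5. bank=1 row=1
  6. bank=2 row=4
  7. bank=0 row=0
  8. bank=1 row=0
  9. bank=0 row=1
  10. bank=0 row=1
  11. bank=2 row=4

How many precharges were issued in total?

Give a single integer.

Answer: 5

Derivation:
Acc 1: bank1 row2 -> MISS (open row2); precharges=0
Acc 2: bank2 row2 -> MISS (open row2); precharges=0
Acc 3: bank0 row4 -> MISS (open row4); precharges=0
Acc 4: bank1 row1 -> MISS (open row1); precharges=1
Acc 5: bank1 row1 -> HIT
Acc 6: bank2 row4 -> MISS (open row4); precharges=2
Acc 7: bank0 row0 -> MISS (open row0); precharges=3
Acc 8: bank1 row0 -> MISS (open row0); precharges=4
Acc 9: bank0 row1 -> MISS (open row1); precharges=5
Acc 10: bank0 row1 -> HIT
Acc 11: bank2 row4 -> HIT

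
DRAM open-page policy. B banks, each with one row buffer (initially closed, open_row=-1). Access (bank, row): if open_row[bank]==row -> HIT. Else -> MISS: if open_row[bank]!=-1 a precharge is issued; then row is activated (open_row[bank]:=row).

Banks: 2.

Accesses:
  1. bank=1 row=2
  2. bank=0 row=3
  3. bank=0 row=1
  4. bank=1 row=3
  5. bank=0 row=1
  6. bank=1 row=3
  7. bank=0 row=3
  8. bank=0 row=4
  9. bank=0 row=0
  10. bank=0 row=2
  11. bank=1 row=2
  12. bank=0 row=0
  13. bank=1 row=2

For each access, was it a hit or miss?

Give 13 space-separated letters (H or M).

Answer: M M M M H H M M M M M M H

Derivation:
Acc 1: bank1 row2 -> MISS (open row2); precharges=0
Acc 2: bank0 row3 -> MISS (open row3); precharges=0
Acc 3: bank0 row1 -> MISS (open row1); precharges=1
Acc 4: bank1 row3 -> MISS (open row3); precharges=2
Acc 5: bank0 row1 -> HIT
Acc 6: bank1 row3 -> HIT
Acc 7: bank0 row3 -> MISS (open row3); precharges=3
Acc 8: bank0 row4 -> MISS (open row4); precharges=4
Acc 9: bank0 row0 -> MISS (open row0); precharges=5
Acc 10: bank0 row2 -> MISS (open row2); precharges=6
Acc 11: bank1 row2 -> MISS (open row2); precharges=7
Acc 12: bank0 row0 -> MISS (open row0); precharges=8
Acc 13: bank1 row2 -> HIT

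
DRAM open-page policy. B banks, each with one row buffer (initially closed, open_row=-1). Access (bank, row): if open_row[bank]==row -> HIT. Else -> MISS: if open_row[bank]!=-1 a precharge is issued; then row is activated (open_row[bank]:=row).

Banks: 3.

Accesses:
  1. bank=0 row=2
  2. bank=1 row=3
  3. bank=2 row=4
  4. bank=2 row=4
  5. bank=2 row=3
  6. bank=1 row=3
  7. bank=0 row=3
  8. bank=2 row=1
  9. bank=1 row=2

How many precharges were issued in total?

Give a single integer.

Acc 1: bank0 row2 -> MISS (open row2); precharges=0
Acc 2: bank1 row3 -> MISS (open row3); precharges=0
Acc 3: bank2 row4 -> MISS (open row4); precharges=0
Acc 4: bank2 row4 -> HIT
Acc 5: bank2 row3 -> MISS (open row3); precharges=1
Acc 6: bank1 row3 -> HIT
Acc 7: bank0 row3 -> MISS (open row3); precharges=2
Acc 8: bank2 row1 -> MISS (open row1); precharges=3
Acc 9: bank1 row2 -> MISS (open row2); precharges=4

Answer: 4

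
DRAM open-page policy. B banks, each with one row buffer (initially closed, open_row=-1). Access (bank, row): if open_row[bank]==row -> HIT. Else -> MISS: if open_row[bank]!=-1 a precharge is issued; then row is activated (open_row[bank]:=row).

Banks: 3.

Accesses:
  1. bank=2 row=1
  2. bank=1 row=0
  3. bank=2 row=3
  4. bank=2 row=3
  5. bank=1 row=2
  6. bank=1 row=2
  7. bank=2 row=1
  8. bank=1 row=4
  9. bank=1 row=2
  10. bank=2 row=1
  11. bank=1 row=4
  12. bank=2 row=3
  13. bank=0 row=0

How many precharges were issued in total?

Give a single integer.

Acc 1: bank2 row1 -> MISS (open row1); precharges=0
Acc 2: bank1 row0 -> MISS (open row0); precharges=0
Acc 3: bank2 row3 -> MISS (open row3); precharges=1
Acc 4: bank2 row3 -> HIT
Acc 5: bank1 row2 -> MISS (open row2); precharges=2
Acc 6: bank1 row2 -> HIT
Acc 7: bank2 row1 -> MISS (open row1); precharges=3
Acc 8: bank1 row4 -> MISS (open row4); precharges=4
Acc 9: bank1 row2 -> MISS (open row2); precharges=5
Acc 10: bank2 row1 -> HIT
Acc 11: bank1 row4 -> MISS (open row4); precharges=6
Acc 12: bank2 row3 -> MISS (open row3); precharges=7
Acc 13: bank0 row0 -> MISS (open row0); precharges=7

Answer: 7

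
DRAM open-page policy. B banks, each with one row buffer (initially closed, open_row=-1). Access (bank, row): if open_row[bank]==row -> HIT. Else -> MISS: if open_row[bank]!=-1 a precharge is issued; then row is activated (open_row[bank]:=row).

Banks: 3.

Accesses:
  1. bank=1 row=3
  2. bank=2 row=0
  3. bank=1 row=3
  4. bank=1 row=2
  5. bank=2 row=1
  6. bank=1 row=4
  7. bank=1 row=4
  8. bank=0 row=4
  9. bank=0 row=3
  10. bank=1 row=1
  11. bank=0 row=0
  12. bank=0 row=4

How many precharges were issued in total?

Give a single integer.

Acc 1: bank1 row3 -> MISS (open row3); precharges=0
Acc 2: bank2 row0 -> MISS (open row0); precharges=0
Acc 3: bank1 row3 -> HIT
Acc 4: bank1 row2 -> MISS (open row2); precharges=1
Acc 5: bank2 row1 -> MISS (open row1); precharges=2
Acc 6: bank1 row4 -> MISS (open row4); precharges=3
Acc 7: bank1 row4 -> HIT
Acc 8: bank0 row4 -> MISS (open row4); precharges=3
Acc 9: bank0 row3 -> MISS (open row3); precharges=4
Acc 10: bank1 row1 -> MISS (open row1); precharges=5
Acc 11: bank0 row0 -> MISS (open row0); precharges=6
Acc 12: bank0 row4 -> MISS (open row4); precharges=7

Answer: 7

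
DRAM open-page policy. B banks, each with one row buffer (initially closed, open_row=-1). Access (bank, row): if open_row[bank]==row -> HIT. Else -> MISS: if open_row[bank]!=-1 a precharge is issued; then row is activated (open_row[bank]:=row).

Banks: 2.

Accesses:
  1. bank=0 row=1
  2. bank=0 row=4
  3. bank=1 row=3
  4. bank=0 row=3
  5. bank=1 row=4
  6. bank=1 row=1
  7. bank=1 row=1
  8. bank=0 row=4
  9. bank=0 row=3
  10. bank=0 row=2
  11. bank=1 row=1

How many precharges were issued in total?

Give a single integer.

Acc 1: bank0 row1 -> MISS (open row1); precharges=0
Acc 2: bank0 row4 -> MISS (open row4); precharges=1
Acc 3: bank1 row3 -> MISS (open row3); precharges=1
Acc 4: bank0 row3 -> MISS (open row3); precharges=2
Acc 5: bank1 row4 -> MISS (open row4); precharges=3
Acc 6: bank1 row1 -> MISS (open row1); precharges=4
Acc 7: bank1 row1 -> HIT
Acc 8: bank0 row4 -> MISS (open row4); precharges=5
Acc 9: bank0 row3 -> MISS (open row3); precharges=6
Acc 10: bank0 row2 -> MISS (open row2); precharges=7
Acc 11: bank1 row1 -> HIT

Answer: 7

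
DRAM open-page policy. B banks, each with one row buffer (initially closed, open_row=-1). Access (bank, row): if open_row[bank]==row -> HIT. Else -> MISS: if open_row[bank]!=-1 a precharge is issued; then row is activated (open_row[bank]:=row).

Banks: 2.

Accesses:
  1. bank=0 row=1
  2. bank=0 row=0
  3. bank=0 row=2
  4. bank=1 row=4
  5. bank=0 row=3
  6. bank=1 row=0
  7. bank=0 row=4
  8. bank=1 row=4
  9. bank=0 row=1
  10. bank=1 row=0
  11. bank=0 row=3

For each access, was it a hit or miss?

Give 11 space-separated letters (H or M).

Answer: M M M M M M M M M M M

Derivation:
Acc 1: bank0 row1 -> MISS (open row1); precharges=0
Acc 2: bank0 row0 -> MISS (open row0); precharges=1
Acc 3: bank0 row2 -> MISS (open row2); precharges=2
Acc 4: bank1 row4 -> MISS (open row4); precharges=2
Acc 5: bank0 row3 -> MISS (open row3); precharges=3
Acc 6: bank1 row0 -> MISS (open row0); precharges=4
Acc 7: bank0 row4 -> MISS (open row4); precharges=5
Acc 8: bank1 row4 -> MISS (open row4); precharges=6
Acc 9: bank0 row1 -> MISS (open row1); precharges=7
Acc 10: bank1 row0 -> MISS (open row0); precharges=8
Acc 11: bank0 row3 -> MISS (open row3); precharges=9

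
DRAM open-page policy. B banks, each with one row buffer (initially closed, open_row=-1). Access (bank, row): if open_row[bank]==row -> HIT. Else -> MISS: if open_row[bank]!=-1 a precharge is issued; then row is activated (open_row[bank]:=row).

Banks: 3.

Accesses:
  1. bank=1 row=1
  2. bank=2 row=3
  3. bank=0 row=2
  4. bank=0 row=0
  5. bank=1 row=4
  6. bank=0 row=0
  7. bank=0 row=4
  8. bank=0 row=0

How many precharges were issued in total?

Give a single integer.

Acc 1: bank1 row1 -> MISS (open row1); precharges=0
Acc 2: bank2 row3 -> MISS (open row3); precharges=0
Acc 3: bank0 row2 -> MISS (open row2); precharges=0
Acc 4: bank0 row0 -> MISS (open row0); precharges=1
Acc 5: bank1 row4 -> MISS (open row4); precharges=2
Acc 6: bank0 row0 -> HIT
Acc 7: bank0 row4 -> MISS (open row4); precharges=3
Acc 8: bank0 row0 -> MISS (open row0); precharges=4

Answer: 4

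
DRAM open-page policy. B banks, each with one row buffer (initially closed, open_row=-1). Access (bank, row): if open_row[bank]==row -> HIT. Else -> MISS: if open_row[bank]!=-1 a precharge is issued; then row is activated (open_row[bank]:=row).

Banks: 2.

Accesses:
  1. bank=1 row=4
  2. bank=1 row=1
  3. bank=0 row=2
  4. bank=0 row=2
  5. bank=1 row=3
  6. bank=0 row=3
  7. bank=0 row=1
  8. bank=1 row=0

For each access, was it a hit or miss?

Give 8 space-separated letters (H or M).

Acc 1: bank1 row4 -> MISS (open row4); precharges=0
Acc 2: bank1 row1 -> MISS (open row1); precharges=1
Acc 3: bank0 row2 -> MISS (open row2); precharges=1
Acc 4: bank0 row2 -> HIT
Acc 5: bank1 row3 -> MISS (open row3); precharges=2
Acc 6: bank0 row3 -> MISS (open row3); precharges=3
Acc 7: bank0 row1 -> MISS (open row1); precharges=4
Acc 8: bank1 row0 -> MISS (open row0); precharges=5

Answer: M M M H M M M M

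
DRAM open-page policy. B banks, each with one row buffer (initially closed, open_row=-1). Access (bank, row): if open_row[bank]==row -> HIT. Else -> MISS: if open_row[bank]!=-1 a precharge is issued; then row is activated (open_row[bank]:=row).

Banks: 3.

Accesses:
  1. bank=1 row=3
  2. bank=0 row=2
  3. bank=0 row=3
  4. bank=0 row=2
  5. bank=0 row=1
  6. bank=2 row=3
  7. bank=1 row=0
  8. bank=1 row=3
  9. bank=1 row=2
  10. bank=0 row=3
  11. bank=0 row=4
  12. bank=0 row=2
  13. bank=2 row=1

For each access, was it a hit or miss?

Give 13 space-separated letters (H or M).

Acc 1: bank1 row3 -> MISS (open row3); precharges=0
Acc 2: bank0 row2 -> MISS (open row2); precharges=0
Acc 3: bank0 row3 -> MISS (open row3); precharges=1
Acc 4: bank0 row2 -> MISS (open row2); precharges=2
Acc 5: bank0 row1 -> MISS (open row1); precharges=3
Acc 6: bank2 row3 -> MISS (open row3); precharges=3
Acc 7: bank1 row0 -> MISS (open row0); precharges=4
Acc 8: bank1 row3 -> MISS (open row3); precharges=5
Acc 9: bank1 row2 -> MISS (open row2); precharges=6
Acc 10: bank0 row3 -> MISS (open row3); precharges=7
Acc 11: bank0 row4 -> MISS (open row4); precharges=8
Acc 12: bank0 row2 -> MISS (open row2); precharges=9
Acc 13: bank2 row1 -> MISS (open row1); precharges=10

Answer: M M M M M M M M M M M M M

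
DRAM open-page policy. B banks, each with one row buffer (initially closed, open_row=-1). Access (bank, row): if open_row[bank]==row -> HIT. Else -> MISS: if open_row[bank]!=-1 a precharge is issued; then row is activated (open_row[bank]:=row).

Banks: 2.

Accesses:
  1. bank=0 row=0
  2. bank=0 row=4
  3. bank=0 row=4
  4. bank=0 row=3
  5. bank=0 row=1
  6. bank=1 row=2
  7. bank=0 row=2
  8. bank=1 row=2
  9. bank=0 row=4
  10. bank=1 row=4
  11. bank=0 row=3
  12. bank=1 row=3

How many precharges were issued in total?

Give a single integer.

Acc 1: bank0 row0 -> MISS (open row0); precharges=0
Acc 2: bank0 row4 -> MISS (open row4); precharges=1
Acc 3: bank0 row4 -> HIT
Acc 4: bank0 row3 -> MISS (open row3); precharges=2
Acc 5: bank0 row1 -> MISS (open row1); precharges=3
Acc 6: bank1 row2 -> MISS (open row2); precharges=3
Acc 7: bank0 row2 -> MISS (open row2); precharges=4
Acc 8: bank1 row2 -> HIT
Acc 9: bank0 row4 -> MISS (open row4); precharges=5
Acc 10: bank1 row4 -> MISS (open row4); precharges=6
Acc 11: bank0 row3 -> MISS (open row3); precharges=7
Acc 12: bank1 row3 -> MISS (open row3); precharges=8

Answer: 8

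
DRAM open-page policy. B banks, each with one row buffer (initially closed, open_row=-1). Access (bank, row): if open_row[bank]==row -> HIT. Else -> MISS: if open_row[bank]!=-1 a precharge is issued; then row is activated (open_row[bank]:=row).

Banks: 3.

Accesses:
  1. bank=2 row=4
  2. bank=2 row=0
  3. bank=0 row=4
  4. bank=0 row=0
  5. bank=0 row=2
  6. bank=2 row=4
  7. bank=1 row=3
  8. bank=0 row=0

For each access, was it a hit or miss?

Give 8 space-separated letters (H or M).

Acc 1: bank2 row4 -> MISS (open row4); precharges=0
Acc 2: bank2 row0 -> MISS (open row0); precharges=1
Acc 3: bank0 row4 -> MISS (open row4); precharges=1
Acc 4: bank0 row0 -> MISS (open row0); precharges=2
Acc 5: bank0 row2 -> MISS (open row2); precharges=3
Acc 6: bank2 row4 -> MISS (open row4); precharges=4
Acc 7: bank1 row3 -> MISS (open row3); precharges=4
Acc 8: bank0 row0 -> MISS (open row0); precharges=5

Answer: M M M M M M M M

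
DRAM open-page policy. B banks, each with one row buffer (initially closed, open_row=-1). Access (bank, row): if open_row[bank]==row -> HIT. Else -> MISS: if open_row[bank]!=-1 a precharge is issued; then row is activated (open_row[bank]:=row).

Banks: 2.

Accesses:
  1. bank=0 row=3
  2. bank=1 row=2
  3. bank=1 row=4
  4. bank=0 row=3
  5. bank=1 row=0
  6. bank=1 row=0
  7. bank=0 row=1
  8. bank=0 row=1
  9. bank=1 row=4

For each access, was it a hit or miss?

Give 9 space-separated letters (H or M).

Acc 1: bank0 row3 -> MISS (open row3); precharges=0
Acc 2: bank1 row2 -> MISS (open row2); precharges=0
Acc 3: bank1 row4 -> MISS (open row4); precharges=1
Acc 4: bank0 row3 -> HIT
Acc 5: bank1 row0 -> MISS (open row0); precharges=2
Acc 6: bank1 row0 -> HIT
Acc 7: bank0 row1 -> MISS (open row1); precharges=3
Acc 8: bank0 row1 -> HIT
Acc 9: bank1 row4 -> MISS (open row4); precharges=4

Answer: M M M H M H M H M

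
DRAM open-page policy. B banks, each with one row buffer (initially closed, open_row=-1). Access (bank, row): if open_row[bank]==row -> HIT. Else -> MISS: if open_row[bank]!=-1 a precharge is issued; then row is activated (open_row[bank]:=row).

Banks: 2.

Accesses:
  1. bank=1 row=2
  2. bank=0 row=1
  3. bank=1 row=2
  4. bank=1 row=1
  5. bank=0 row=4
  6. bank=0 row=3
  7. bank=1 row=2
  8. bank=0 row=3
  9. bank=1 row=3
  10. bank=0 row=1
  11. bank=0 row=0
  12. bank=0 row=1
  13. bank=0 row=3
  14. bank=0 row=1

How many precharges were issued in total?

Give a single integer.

Answer: 10

Derivation:
Acc 1: bank1 row2 -> MISS (open row2); precharges=0
Acc 2: bank0 row1 -> MISS (open row1); precharges=0
Acc 3: bank1 row2 -> HIT
Acc 4: bank1 row1 -> MISS (open row1); precharges=1
Acc 5: bank0 row4 -> MISS (open row4); precharges=2
Acc 6: bank0 row3 -> MISS (open row3); precharges=3
Acc 7: bank1 row2 -> MISS (open row2); precharges=4
Acc 8: bank0 row3 -> HIT
Acc 9: bank1 row3 -> MISS (open row3); precharges=5
Acc 10: bank0 row1 -> MISS (open row1); precharges=6
Acc 11: bank0 row0 -> MISS (open row0); precharges=7
Acc 12: bank0 row1 -> MISS (open row1); precharges=8
Acc 13: bank0 row3 -> MISS (open row3); precharges=9
Acc 14: bank0 row1 -> MISS (open row1); precharges=10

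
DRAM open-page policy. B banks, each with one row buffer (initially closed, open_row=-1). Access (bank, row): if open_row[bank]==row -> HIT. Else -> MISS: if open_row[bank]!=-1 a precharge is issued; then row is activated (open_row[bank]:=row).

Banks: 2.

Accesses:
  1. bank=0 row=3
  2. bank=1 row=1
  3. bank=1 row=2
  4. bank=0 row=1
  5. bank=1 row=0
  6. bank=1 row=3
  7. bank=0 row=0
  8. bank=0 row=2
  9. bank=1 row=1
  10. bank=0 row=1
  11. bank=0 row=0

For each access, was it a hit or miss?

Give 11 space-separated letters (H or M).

Answer: M M M M M M M M M M M

Derivation:
Acc 1: bank0 row3 -> MISS (open row3); precharges=0
Acc 2: bank1 row1 -> MISS (open row1); precharges=0
Acc 3: bank1 row2 -> MISS (open row2); precharges=1
Acc 4: bank0 row1 -> MISS (open row1); precharges=2
Acc 5: bank1 row0 -> MISS (open row0); precharges=3
Acc 6: bank1 row3 -> MISS (open row3); precharges=4
Acc 7: bank0 row0 -> MISS (open row0); precharges=5
Acc 8: bank0 row2 -> MISS (open row2); precharges=6
Acc 9: bank1 row1 -> MISS (open row1); precharges=7
Acc 10: bank0 row1 -> MISS (open row1); precharges=8
Acc 11: bank0 row0 -> MISS (open row0); precharges=9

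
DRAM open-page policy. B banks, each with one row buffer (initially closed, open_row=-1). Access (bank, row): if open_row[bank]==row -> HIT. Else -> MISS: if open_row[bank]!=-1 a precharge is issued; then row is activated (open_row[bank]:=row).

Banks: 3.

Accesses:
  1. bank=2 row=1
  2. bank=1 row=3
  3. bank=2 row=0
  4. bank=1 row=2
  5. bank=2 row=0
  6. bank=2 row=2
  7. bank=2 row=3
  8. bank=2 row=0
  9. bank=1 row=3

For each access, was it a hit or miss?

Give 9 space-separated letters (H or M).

Acc 1: bank2 row1 -> MISS (open row1); precharges=0
Acc 2: bank1 row3 -> MISS (open row3); precharges=0
Acc 3: bank2 row0 -> MISS (open row0); precharges=1
Acc 4: bank1 row2 -> MISS (open row2); precharges=2
Acc 5: bank2 row0 -> HIT
Acc 6: bank2 row2 -> MISS (open row2); precharges=3
Acc 7: bank2 row3 -> MISS (open row3); precharges=4
Acc 8: bank2 row0 -> MISS (open row0); precharges=5
Acc 9: bank1 row3 -> MISS (open row3); precharges=6

Answer: M M M M H M M M M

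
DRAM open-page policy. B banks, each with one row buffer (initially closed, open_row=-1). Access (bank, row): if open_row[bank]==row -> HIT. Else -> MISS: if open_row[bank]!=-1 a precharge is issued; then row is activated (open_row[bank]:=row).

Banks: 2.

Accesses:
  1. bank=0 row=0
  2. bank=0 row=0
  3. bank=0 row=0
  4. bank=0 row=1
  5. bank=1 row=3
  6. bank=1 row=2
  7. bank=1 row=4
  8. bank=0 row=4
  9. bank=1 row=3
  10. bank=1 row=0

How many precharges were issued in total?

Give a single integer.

Answer: 6

Derivation:
Acc 1: bank0 row0 -> MISS (open row0); precharges=0
Acc 2: bank0 row0 -> HIT
Acc 3: bank0 row0 -> HIT
Acc 4: bank0 row1 -> MISS (open row1); precharges=1
Acc 5: bank1 row3 -> MISS (open row3); precharges=1
Acc 6: bank1 row2 -> MISS (open row2); precharges=2
Acc 7: bank1 row4 -> MISS (open row4); precharges=3
Acc 8: bank0 row4 -> MISS (open row4); precharges=4
Acc 9: bank1 row3 -> MISS (open row3); precharges=5
Acc 10: bank1 row0 -> MISS (open row0); precharges=6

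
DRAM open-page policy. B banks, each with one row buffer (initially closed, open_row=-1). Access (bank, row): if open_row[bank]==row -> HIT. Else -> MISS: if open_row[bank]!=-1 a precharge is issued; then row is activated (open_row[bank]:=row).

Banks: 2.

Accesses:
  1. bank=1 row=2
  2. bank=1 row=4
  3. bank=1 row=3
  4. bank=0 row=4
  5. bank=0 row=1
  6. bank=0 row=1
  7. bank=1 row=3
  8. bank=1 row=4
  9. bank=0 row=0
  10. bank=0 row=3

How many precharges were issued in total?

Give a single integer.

Answer: 6

Derivation:
Acc 1: bank1 row2 -> MISS (open row2); precharges=0
Acc 2: bank1 row4 -> MISS (open row4); precharges=1
Acc 3: bank1 row3 -> MISS (open row3); precharges=2
Acc 4: bank0 row4 -> MISS (open row4); precharges=2
Acc 5: bank0 row1 -> MISS (open row1); precharges=3
Acc 6: bank0 row1 -> HIT
Acc 7: bank1 row3 -> HIT
Acc 8: bank1 row4 -> MISS (open row4); precharges=4
Acc 9: bank0 row0 -> MISS (open row0); precharges=5
Acc 10: bank0 row3 -> MISS (open row3); precharges=6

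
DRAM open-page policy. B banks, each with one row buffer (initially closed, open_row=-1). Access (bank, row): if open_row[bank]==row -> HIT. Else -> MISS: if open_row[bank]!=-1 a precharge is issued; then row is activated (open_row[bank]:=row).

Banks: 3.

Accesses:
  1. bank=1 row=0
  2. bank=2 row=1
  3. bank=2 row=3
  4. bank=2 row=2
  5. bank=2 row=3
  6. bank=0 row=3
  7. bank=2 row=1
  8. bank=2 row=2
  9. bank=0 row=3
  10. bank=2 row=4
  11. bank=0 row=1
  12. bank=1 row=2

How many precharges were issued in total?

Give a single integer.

Answer: 8

Derivation:
Acc 1: bank1 row0 -> MISS (open row0); precharges=0
Acc 2: bank2 row1 -> MISS (open row1); precharges=0
Acc 3: bank2 row3 -> MISS (open row3); precharges=1
Acc 4: bank2 row2 -> MISS (open row2); precharges=2
Acc 5: bank2 row3 -> MISS (open row3); precharges=3
Acc 6: bank0 row3 -> MISS (open row3); precharges=3
Acc 7: bank2 row1 -> MISS (open row1); precharges=4
Acc 8: bank2 row2 -> MISS (open row2); precharges=5
Acc 9: bank0 row3 -> HIT
Acc 10: bank2 row4 -> MISS (open row4); precharges=6
Acc 11: bank0 row1 -> MISS (open row1); precharges=7
Acc 12: bank1 row2 -> MISS (open row2); precharges=8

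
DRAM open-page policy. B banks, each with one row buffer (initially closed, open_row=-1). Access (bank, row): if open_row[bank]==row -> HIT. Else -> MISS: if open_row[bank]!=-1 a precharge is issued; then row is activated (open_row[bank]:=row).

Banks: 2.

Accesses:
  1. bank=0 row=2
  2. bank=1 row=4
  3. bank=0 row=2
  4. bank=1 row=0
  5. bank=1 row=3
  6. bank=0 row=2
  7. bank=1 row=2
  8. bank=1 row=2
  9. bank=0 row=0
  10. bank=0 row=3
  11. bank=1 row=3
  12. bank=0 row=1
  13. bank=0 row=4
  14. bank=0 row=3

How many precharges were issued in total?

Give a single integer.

Acc 1: bank0 row2 -> MISS (open row2); precharges=0
Acc 2: bank1 row4 -> MISS (open row4); precharges=0
Acc 3: bank0 row2 -> HIT
Acc 4: bank1 row0 -> MISS (open row0); precharges=1
Acc 5: bank1 row3 -> MISS (open row3); precharges=2
Acc 6: bank0 row2 -> HIT
Acc 7: bank1 row2 -> MISS (open row2); precharges=3
Acc 8: bank1 row2 -> HIT
Acc 9: bank0 row0 -> MISS (open row0); precharges=4
Acc 10: bank0 row3 -> MISS (open row3); precharges=5
Acc 11: bank1 row3 -> MISS (open row3); precharges=6
Acc 12: bank0 row1 -> MISS (open row1); precharges=7
Acc 13: bank0 row4 -> MISS (open row4); precharges=8
Acc 14: bank0 row3 -> MISS (open row3); precharges=9

Answer: 9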